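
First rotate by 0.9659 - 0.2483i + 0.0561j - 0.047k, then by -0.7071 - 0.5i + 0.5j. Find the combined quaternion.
-0.8352 - 0.3309i + 0.4198j + 0.1293k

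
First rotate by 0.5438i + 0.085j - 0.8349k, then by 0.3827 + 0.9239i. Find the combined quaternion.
-0.5024 + 0.2081i + 0.8039j - 0.241k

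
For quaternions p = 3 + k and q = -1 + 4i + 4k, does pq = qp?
No: pq = -7 + 12i + 4j + 11k ≠ -7 + 12i - 4j + 11k = qp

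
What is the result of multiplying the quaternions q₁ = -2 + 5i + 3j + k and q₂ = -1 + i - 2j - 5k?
8 - 20i + 27j - 4k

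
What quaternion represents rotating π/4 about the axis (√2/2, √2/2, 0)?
0.9239 + 0.2706i + 0.2706j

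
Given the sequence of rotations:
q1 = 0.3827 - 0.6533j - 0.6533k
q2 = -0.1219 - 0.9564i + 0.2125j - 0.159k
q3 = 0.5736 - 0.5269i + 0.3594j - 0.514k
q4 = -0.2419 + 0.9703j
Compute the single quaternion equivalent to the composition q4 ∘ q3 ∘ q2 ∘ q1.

q2 · q1 = -0.0117 - 0.6087i - 0.4639j + 0.6436k
q3 · q2 · q1 = 0.1701 - 0.3501i + 0.3817j + 0.8384k
q4 · q3 · q2 · q1 = -0.4115 + 0.8982i + 0.0727j + 0.1369k
-0.4115 + 0.8982i + 0.0727j + 0.1369k


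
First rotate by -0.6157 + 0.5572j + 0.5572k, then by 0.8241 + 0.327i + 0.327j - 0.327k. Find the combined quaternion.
-0.5074 + 0.1631i + 0.0757j + 0.8427k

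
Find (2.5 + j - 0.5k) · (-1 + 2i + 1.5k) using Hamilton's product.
-1.75 + 6.5i - 2j + 2.25k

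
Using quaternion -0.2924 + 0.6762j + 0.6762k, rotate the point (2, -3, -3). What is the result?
(-1.658, -3.791, -2.209)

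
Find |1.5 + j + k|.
2.062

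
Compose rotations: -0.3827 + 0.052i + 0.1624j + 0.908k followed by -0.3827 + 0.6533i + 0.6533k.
-0.4807 - 0.376i - 0.6214j - 0.4914k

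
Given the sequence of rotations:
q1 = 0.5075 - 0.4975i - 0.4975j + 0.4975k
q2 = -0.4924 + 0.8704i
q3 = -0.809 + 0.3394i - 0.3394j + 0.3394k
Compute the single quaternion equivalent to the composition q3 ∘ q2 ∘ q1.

q2 · q1 = 0.1831 + 0.6867i - 0.1881j - 0.678k
q3 · q2 · q1 = -0.2149 - 0.1994i + 0.5532j + 0.7799k
-0.2149 - 0.1994i + 0.5532j + 0.7799k


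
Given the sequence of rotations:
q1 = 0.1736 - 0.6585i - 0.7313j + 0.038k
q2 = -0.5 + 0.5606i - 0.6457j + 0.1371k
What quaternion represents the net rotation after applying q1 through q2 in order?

q2 · q1 = -0.1951 + 0.5023i + 0.142j - 0.8304k
-0.1951 + 0.5023i + 0.142j - 0.8304k


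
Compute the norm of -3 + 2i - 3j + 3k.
√31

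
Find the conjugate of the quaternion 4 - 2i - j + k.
4 + 2i + j - k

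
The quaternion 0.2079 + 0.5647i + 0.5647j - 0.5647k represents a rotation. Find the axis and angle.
axis = (√3/3, √3/3, -√3/3), θ = 156°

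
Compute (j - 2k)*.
-j + 2k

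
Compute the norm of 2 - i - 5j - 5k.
√55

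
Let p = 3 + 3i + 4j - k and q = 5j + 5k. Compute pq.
-15 + 25i + 30k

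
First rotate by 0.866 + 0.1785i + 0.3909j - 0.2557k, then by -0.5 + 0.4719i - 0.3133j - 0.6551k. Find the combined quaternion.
-0.5623 + 0.6556i - 0.463j - 0.1991k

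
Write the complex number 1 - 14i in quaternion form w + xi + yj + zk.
1 - 14i + 0j + 0k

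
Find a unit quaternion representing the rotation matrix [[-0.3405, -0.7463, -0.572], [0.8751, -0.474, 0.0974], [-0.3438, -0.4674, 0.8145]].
0.5 - 0.2824i - 0.1141j + 0.8107k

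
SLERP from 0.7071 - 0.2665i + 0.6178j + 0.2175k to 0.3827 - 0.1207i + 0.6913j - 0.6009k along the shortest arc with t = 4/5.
0.4863 - 0.1634i + 0.7264j - 0.4574k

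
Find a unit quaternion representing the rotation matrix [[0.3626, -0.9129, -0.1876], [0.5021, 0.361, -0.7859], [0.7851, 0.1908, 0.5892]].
0.7604 + 0.3211i - 0.3198j + 0.4652k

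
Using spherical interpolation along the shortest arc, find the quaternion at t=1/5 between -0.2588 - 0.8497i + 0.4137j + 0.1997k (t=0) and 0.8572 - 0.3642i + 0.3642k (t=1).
0.0047 - 0.8804i + 0.3787j + 0.2854k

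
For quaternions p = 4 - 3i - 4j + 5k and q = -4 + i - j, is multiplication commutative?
No: pq = -17 + 21i + 17j - 13k ≠ -17 + 11i + 7j - 27k = qp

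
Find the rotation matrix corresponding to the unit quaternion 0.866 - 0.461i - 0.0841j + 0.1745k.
[[0.925, -0.2247, -0.3066], [0.3798, 0.5141, 0.7691], [-0.0152, -0.8278, 0.5608]]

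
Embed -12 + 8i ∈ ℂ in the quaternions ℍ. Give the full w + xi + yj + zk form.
-12 + 8i + 0j + 0k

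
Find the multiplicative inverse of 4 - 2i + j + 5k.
0.087 + 0.0435i - 0.0217j - 0.1087k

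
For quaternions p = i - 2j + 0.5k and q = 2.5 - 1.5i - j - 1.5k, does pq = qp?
No: pq = 0.25 + 6i - 4.25j - 2.75k ≠ 0.25 - i - 5.75j + 5.25k = qp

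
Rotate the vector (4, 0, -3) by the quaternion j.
(-4, 0, 3)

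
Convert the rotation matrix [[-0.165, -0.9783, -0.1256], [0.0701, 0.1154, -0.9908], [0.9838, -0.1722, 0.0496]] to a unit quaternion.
-0.5 - 0.4093i + 0.5547j - 0.5242k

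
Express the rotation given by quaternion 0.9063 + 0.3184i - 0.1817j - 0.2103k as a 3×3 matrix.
[[0.8455, 0.2655, -0.4633], [-0.4969, 0.7088, -0.5007], [0.1954, 0.6536, 0.7312]]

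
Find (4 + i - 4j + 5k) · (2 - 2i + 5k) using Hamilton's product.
-15 - 26i - 23j + 22k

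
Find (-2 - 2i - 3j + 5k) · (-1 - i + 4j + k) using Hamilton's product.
7 - 19i - 8j - 18k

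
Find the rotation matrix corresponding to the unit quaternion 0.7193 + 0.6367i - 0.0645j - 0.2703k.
[[0.8456, 0.3067, -0.437], [-0.471, 0.0431, -0.8811], [-0.2514, 0.9508, 0.1809]]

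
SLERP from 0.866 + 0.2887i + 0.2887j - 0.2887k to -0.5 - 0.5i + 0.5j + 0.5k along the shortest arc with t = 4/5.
0.6252 + 0.4909i - 0.3566j - 0.4909k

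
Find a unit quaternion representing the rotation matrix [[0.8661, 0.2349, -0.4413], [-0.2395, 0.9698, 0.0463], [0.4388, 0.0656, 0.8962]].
0.9659 + 0.005i - 0.2278j - 0.1228k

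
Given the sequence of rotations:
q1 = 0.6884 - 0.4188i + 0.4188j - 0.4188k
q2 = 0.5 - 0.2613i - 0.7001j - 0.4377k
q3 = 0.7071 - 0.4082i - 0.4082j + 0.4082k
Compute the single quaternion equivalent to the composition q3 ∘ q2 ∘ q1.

q2 · q1 = 0.3447 + 0.0872i - 0.1987j - 0.9133k
q3 · q2 · q1 = 0.571 + 0.3749i - 0.6184j - 0.3884k
0.571 + 0.3749i - 0.6184j - 0.3884k


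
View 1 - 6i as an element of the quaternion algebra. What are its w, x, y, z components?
1 - 6i + 0j + 0k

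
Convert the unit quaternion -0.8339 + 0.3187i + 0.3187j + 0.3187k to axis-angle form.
axis = (√3/3, √3/3, √3/3), θ = 293°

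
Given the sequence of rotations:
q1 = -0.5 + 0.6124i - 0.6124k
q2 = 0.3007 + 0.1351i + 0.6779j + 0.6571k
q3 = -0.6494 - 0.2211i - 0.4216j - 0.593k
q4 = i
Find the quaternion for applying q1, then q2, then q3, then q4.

q2 · q1 = 0.1693 - 0.2985i + 0.1462j - 0.9278k
q3 · q2 · q1 = -0.6645 + 0.6343i - 0.1944j + 0.3439k
q4 · q3 · q2 · q1 = -0.6343 - 0.6645i - 0.3439j - 0.1944k
-0.6343 - 0.6645i - 0.3439j - 0.1944k


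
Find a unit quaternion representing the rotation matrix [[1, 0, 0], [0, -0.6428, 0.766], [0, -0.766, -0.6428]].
-0.4226 + 0.9063i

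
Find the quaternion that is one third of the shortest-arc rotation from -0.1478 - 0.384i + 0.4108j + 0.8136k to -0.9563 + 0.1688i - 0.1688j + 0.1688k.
-0.5638 - 0.2377i + 0.2598j + 0.7471k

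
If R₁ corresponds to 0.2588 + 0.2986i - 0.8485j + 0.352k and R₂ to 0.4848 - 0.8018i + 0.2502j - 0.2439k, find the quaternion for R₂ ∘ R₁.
0.663 - 0.1816i - 0.1372j + 0.7131k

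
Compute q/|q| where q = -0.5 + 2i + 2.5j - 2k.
-0.1313 + 0.5252i + 0.6565j - 0.5252k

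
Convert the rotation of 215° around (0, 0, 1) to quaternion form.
-0.3007 + 0.9537k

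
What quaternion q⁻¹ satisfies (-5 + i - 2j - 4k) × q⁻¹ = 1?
-0.1087 - 0.0217i + 0.0435j + 0.087k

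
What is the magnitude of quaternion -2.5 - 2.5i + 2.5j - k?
4.444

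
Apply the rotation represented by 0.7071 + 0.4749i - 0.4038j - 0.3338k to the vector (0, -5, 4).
(-3.995, -3.239, -3.815)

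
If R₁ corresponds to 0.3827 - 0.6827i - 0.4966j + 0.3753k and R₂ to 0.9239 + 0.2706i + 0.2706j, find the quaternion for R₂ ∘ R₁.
0.6727 - 0.4256i - 0.4568j + 0.3971k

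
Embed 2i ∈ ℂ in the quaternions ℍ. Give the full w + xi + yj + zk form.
0 + 2i + 0j + 0k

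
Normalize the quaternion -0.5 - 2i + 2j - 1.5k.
-0.1543 - 0.6172i + 0.6172j - 0.4629k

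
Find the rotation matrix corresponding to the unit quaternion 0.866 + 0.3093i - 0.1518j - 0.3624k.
[[0.6912, 0.5338, -0.4871], [-0.7216, 0.546, -0.4257], [0.0387, 0.6457, 0.7626]]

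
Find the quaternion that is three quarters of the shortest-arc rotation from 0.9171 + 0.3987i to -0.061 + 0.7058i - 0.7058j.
0.2573 + 0.7474i - 0.6125j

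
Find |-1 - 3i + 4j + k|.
√27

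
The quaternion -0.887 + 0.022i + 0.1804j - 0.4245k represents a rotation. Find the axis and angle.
axis = (0.0476, 0.3907, -0.9193), θ = 305°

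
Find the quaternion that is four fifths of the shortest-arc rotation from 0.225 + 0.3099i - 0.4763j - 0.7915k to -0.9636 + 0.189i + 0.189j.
0.9264 - 0.0863i - 0.2981j - 0.2132k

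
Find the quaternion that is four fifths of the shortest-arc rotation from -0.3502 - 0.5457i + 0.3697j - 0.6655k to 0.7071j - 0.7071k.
-0.0768 - 0.1196i + 0.6668j - 0.7316k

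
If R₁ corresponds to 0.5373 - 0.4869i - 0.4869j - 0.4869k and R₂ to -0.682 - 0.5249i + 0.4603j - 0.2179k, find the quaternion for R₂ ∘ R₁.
-0.504 - 0.2802i + 0.4299j + 0.6947k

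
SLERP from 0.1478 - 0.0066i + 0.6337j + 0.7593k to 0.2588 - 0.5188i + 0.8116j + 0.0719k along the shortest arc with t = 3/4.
0.2492 - 0.4166i + 0.83j + 0.2747k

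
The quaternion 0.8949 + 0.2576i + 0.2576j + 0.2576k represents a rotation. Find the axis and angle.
axis = (√3/3, √3/3, √3/3), θ = 53°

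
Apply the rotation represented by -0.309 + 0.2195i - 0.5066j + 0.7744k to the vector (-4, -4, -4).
(-0.786, 6.583, 2.012)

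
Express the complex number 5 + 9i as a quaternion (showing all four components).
5 + 9i + 0j + 0k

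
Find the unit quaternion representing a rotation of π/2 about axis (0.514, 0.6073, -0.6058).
0.7071 + 0.3635i + 0.4294j - 0.4284k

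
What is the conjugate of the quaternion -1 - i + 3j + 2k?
-1 + i - 3j - 2k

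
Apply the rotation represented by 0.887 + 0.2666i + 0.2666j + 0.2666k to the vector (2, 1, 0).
(1.101, 1.946, -0.046)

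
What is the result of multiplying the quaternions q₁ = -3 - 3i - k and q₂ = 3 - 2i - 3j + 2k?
-13 - 6i + 17j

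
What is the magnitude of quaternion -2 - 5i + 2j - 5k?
√58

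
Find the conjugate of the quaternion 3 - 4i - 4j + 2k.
3 + 4i + 4j - 2k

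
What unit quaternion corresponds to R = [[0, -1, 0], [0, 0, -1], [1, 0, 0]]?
0.5 + 0.5i - 0.5j + 0.5k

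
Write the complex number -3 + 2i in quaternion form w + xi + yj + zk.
-3 + 2i + 0j + 0k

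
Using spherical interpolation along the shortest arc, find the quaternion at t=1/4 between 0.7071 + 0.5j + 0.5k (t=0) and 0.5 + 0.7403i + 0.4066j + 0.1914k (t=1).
0.7017 + 0.2084i + 0.5111j + 0.4505k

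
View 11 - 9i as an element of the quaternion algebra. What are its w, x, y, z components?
11 - 9i + 0j + 0k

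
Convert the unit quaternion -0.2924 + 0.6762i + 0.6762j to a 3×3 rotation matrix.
[[0.0855, 0.9145, -0.3954], [0.9145, 0.0855, 0.3954], [0.3954, -0.3954, -0.829]]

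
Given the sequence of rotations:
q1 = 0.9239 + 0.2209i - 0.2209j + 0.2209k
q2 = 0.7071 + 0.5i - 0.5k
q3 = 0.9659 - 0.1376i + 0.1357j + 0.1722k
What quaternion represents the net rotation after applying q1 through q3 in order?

q2 · q1 = 0.6533 + 0.5077i - 0.3771j - 0.4162k
q3 · q2 · q1 = 0.8237 + 0.409i - 0.2454j - 0.3065k
0.8237 + 0.409i - 0.2454j - 0.3065k


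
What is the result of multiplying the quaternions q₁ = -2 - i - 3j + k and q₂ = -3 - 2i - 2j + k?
-3 + 6i + 12j - 9k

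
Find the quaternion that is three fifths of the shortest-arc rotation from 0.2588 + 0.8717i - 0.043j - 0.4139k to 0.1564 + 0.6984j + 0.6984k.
0.0191 + 0.4473i - 0.5299j - 0.7202k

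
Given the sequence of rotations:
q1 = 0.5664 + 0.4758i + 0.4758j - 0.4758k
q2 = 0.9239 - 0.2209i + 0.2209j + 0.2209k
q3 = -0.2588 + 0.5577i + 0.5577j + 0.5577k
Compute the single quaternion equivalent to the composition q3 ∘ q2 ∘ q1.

q2 · q1 = 0.6284 + 0.1043i + 0.5647j - 0.5247k
q3 · q2 · q1 = -0.2431 - 0.2841i + 0.5551j + 0.743k
-0.2431 - 0.2841i + 0.5551j + 0.743k


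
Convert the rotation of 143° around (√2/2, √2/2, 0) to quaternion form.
0.3173 + 0.6706i + 0.6706j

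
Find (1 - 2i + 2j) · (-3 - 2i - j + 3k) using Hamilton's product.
-5 + 10i - j + 9k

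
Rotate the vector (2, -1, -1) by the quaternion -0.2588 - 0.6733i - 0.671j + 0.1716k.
(-1.027, 2.174, -0.468)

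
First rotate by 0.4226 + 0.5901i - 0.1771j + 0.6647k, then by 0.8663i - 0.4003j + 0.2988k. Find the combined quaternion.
-0.7807 + 0.1529i - 0.5687j + 0.2091k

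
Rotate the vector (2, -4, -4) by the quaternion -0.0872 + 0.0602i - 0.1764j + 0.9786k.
(-3.147, 4.645, -2.125)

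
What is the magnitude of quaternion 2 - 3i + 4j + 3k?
√38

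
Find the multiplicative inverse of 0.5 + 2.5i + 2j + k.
0.0435 - 0.2174i - 0.1739j - 0.087k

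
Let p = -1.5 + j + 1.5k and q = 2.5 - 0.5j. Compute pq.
-3.25 + 0.75i + 3.25j + 3.75k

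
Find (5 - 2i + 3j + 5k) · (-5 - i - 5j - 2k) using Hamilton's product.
-2 + 24i - 49j - 22k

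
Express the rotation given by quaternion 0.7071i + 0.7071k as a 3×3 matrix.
[[0, 0, 1], [0, -1, 0], [1, 0, 0]]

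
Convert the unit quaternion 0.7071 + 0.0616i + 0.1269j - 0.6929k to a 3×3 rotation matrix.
[[0.0076, 0.9955, 0.0941], [-0.9643, 0.0322, -0.263], [-0.2648, -0.0887, 0.9602]]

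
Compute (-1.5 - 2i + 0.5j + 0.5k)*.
-1.5 + 2i - 0.5j - 0.5k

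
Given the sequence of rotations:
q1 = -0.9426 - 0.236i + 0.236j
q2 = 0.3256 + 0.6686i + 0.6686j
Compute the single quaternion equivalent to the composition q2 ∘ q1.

q2 · q1 = -0.3069 - 0.7071i - 0.5534j + 0.3156k
-0.3069 - 0.7071i - 0.5534j + 0.3156k


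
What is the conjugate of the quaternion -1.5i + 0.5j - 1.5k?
1.5i - 0.5j + 1.5k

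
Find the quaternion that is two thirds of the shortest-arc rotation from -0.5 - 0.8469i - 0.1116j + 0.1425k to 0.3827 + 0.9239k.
-0.5659 - 0.4095i - 0.054j - 0.7136k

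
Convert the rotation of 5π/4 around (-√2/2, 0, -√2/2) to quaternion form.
-0.3827 - 0.6533i - 0.6533k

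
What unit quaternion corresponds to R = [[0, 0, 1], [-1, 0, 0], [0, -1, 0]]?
-0.5 + 0.5i - 0.5j + 0.5k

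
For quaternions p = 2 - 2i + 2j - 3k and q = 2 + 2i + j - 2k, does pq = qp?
No: pq = -i - 4j - 16k ≠ i + 16j - 4k = qp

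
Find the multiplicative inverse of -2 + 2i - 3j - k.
-0.1111 - 0.1111i + 0.1667j + 0.0556k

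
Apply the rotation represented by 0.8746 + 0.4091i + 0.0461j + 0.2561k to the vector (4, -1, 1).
(4.159, 0.717, 0.437)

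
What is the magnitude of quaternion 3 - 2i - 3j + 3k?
√31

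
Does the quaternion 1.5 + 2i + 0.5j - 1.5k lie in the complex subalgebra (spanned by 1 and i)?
No. The quaternion 1.5 + 2i + 0.5j - 1.5k has j-coefficient y = 0.5 and k-coefficient z = -1.5, not both zero, so it does not lie in the complex subalgebra spanned by 1 and i.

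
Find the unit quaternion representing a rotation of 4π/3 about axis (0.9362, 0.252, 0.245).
-0.5 + 0.8108i + 0.2182j + 0.2122k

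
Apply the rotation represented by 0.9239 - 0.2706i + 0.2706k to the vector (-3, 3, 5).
(-4.793, 3.121, 3.207)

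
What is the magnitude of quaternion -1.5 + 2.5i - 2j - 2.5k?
4.33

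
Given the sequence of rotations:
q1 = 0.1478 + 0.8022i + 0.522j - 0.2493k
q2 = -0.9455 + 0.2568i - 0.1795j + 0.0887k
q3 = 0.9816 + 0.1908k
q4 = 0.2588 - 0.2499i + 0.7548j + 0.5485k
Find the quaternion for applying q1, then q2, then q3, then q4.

q2 · q1 = -0.2299 - 0.7221i - 0.3849j + 0.5269k
q3 · q2 · q1 = -0.3262 - 0.6354i - 0.5156j + 0.4733k
q4 · q3 · q2 · q1 = -0.1136 + 0.5571i - 0.6099j + 0.552k
-0.1136 + 0.5571i - 0.6099j + 0.552k


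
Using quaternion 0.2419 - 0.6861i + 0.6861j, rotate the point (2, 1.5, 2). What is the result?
(-0.631, -1.131, -2.928)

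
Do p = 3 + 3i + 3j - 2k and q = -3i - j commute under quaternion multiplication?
No: pq = 12 - 11i + 3j + 6k ≠ 12 - 7i - 9j - 6k = qp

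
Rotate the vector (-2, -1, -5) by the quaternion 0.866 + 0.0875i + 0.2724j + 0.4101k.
(-3.086, -2.524, -3.756)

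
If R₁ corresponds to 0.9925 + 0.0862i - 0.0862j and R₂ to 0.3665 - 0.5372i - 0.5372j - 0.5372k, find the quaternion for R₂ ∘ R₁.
0.3638 - 0.5479i - 0.6111j - 0.4406k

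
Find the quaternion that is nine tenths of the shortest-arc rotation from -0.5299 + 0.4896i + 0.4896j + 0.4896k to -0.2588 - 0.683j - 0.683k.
0.178 + 0.0583i + 0.6946j + 0.6946k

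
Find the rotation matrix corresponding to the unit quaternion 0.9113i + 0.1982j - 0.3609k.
[[0.6609, 0.3612, -0.6578], [0.3612, -0.9214, -0.1431], [-0.6578, -0.1431, -0.7395]]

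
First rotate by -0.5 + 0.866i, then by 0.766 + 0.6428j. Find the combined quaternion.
-0.383 + 0.6634i - 0.3214j - 0.5567k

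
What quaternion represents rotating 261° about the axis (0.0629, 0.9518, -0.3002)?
-0.6494 + 0.0478i + 0.7238j - 0.2283k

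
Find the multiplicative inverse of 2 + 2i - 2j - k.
0.1538 - 0.1538i + 0.1538j + 0.0769k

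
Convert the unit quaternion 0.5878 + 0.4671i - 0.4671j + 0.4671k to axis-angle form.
axis = (√3/3, -√3/3, √3/3), θ = 108°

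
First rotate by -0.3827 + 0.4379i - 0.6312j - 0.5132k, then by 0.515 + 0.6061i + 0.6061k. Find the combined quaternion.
-0.1515 + 0.3761i + 0.2514j - 0.8788k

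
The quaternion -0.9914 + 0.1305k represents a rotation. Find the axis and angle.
axis = (0, 0, 1), θ = 345°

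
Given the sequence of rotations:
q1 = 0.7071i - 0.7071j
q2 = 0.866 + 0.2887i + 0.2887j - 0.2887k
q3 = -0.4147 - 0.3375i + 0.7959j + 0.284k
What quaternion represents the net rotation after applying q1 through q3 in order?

q2 · q1 = 0.4082i - 0.8165j - 0.4083k
q3 · q2 · q1 = 0.9036 - 0.2624i + 0.3167j + 0.12k
0.9036 - 0.2624i + 0.3167j + 0.12k


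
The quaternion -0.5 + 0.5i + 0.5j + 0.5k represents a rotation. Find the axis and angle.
axis = (√3/3, √3/3, √3/3), θ = 4π/3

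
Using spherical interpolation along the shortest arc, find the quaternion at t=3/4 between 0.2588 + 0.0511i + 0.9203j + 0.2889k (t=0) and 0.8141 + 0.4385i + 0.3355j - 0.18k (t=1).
0.7437 + 0.3741i + 0.5507j - 0.0606k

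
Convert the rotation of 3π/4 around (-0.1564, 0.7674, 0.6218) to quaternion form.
0.3827 - 0.1445i + 0.709j + 0.5745k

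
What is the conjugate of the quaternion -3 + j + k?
-3 - j - k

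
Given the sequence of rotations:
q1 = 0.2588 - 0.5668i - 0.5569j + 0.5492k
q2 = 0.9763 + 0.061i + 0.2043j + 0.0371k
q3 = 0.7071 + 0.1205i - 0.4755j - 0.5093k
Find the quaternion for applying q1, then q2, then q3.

q2 · q1 = 0.3806 - 0.4047i - 0.5454j + 0.6276k
q3 · q2 · q1 = 0.3782 - 0.8165i - 0.4361j - 0.0082k
0.3782 - 0.8165i - 0.4361j - 0.0082k


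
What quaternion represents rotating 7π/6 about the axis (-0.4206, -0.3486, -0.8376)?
-0.2588 - 0.4063i - 0.3367j - 0.8091k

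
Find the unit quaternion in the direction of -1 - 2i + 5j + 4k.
-0.1474 - 0.2949i + 0.7372j + 0.5898k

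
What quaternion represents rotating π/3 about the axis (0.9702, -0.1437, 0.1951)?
0.866 + 0.4851i - 0.0718j + 0.0975k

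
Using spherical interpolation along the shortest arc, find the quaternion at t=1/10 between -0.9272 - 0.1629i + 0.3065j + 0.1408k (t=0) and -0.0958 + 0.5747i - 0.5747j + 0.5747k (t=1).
-0.8894 - 0.2434i + 0.3833j + 0.0526k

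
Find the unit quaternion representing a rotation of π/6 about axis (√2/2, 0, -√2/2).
0.9659 + 0.183i - 0.183k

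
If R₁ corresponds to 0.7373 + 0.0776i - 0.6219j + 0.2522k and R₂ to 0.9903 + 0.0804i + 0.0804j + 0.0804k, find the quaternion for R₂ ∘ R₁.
0.7536 + 0.2064i - 0.5706j + 0.2528k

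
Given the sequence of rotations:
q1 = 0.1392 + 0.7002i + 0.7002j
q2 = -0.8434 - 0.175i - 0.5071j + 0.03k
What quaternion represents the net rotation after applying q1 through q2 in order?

q2 · q1 = 0.3602 - 0.6359i - 0.6401j + 0.2367k
0.3602 - 0.6359i - 0.6401j + 0.2367k


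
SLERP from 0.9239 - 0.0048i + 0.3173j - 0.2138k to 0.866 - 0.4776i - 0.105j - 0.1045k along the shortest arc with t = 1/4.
0.9475 - 0.1316i + 0.2177j - 0.1936k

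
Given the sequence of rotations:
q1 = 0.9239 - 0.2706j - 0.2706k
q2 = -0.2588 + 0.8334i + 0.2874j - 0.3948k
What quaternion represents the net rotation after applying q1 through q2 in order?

q2 · q1 = -0.2682 + 0.5854i + 0.5611j - 0.5202k
-0.2682 + 0.5854i + 0.5611j - 0.5202k


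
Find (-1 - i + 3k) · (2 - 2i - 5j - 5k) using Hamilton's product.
11 + 15i - 6j + 16k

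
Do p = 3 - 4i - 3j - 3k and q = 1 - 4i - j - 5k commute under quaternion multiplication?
No: pq = -31 - 4i - 14j - 26k ≠ -31 - 28i + 2j - 10k = qp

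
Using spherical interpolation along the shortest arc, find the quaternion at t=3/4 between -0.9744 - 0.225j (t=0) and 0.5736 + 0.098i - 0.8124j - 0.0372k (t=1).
-0.7877 - 0.0821i + 0.6098j + 0.0312k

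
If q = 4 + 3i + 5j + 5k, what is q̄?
4 - 3i - 5j - 5k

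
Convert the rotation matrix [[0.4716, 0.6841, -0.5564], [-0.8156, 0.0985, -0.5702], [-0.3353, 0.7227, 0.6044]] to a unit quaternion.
0.7373 + 0.4384i - 0.075j - 0.5085k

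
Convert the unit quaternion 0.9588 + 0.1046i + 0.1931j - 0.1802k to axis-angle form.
axis = (0.3682, 0.6797, -0.6343), θ = 33°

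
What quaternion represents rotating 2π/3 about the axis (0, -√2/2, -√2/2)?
0.5 - 0.6124j - 0.6124k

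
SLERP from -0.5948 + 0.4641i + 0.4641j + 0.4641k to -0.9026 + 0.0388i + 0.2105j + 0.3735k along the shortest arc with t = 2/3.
-0.8317 + 0.19i + 0.3084j + 0.4208k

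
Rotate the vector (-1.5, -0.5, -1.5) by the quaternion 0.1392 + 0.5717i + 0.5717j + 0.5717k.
(-1.005, -1.807, -0.687)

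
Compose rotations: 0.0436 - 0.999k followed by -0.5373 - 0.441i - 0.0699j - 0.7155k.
-0.7382 + 0.0506i - 0.4436j + 0.5056k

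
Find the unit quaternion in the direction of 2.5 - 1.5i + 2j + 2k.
0.6155 - 0.3693i + 0.4924j + 0.4924k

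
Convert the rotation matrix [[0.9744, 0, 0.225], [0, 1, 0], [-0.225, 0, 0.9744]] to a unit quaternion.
0.9936 + 0.1132j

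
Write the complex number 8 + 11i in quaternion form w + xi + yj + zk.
8 + 11i + 0j + 0k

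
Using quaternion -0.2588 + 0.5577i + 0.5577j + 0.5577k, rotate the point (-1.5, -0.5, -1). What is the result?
(-0.423, -1.289, -1.289)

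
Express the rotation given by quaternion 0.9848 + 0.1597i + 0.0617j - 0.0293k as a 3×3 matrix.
[[0.9907, 0.0774, 0.1122], [-0.038, 0.9473, -0.3182], [-0.1309, 0.3109, 0.9414]]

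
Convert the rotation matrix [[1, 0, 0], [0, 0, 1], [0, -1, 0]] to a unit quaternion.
0.7071 - 0.7071i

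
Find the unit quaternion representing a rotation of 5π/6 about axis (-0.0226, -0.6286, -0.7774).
0.2588 - 0.0218i - 0.6072j - 0.7509k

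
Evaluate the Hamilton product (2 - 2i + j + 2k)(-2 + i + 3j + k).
-7 + i + 8j - 9k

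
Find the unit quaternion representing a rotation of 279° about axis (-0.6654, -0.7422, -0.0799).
-0.7604 - 0.4321i - 0.482j - 0.0519k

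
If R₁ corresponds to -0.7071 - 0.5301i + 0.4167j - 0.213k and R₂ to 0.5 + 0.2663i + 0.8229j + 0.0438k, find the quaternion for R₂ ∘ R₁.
-0.546 - 0.6469i - 0.34j + 0.4097k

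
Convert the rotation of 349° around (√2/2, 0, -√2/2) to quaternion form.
-0.9954 + 0.0678i - 0.0678k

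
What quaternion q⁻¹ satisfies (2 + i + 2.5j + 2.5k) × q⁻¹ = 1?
0.1143 - 0.0571i - 0.1429j - 0.1429k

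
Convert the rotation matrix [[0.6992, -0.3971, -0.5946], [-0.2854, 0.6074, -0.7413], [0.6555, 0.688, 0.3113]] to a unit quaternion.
0.809 + 0.4417i - 0.3863j + 0.0345k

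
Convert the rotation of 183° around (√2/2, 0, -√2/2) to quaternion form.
-0.0262 + 0.7069i - 0.7069k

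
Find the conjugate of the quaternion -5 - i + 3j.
-5 + i - 3j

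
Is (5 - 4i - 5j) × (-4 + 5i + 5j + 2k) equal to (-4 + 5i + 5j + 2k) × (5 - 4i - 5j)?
No: pq = 25 + 31i + 53j + 15k ≠ 25 + 51i + 37j + 5k = qp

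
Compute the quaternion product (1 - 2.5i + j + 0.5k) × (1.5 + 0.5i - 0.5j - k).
3.75 - 4i - 1.25j + 0.5k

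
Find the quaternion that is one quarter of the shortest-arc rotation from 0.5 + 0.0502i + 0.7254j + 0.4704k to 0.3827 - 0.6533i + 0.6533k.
0.5271 - 0.1568i + 0.5964j + 0.5848k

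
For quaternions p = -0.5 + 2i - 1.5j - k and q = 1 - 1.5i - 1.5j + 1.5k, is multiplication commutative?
No: pq = 1.75 - i - 2.25j - 7k ≠ 1.75 + 6.5i + 0.75j + 3.5k = qp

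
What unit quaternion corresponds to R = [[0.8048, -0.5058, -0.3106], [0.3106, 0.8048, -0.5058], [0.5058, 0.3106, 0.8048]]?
0.9239 + 0.2209i - 0.2209j + 0.2209k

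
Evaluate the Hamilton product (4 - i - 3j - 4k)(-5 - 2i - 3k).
-34 + 6i + 20j + 2k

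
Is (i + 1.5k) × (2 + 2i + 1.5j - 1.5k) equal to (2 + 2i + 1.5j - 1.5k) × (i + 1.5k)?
No: pq = 0.25 - 0.25i + 4.5j + 4.5k ≠ 0.25 + 4.25i - 4.5j + 1.5k = qp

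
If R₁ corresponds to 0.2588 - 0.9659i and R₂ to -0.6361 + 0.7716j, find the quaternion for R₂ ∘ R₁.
-0.1646 + 0.6144i + 0.1997j + 0.7453k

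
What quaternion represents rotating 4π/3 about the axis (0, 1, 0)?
-0.5 + 0.866j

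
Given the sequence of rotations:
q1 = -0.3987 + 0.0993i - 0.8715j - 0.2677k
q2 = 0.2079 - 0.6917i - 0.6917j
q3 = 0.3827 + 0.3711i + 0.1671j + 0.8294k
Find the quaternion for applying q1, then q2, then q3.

q2 · q1 = -0.617 + 0.4816i - 0.0906j + 0.6158k
q3 · q2 · q1 = -0.9105 + 0.1334i + 0.0331j - 0.3902k
-0.9105 + 0.1334i + 0.0331j - 0.3902k


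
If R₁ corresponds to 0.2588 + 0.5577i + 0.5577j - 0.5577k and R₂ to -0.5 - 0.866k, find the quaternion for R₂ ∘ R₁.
-0.6124 + 0.2041i - 0.7618j + 0.0547k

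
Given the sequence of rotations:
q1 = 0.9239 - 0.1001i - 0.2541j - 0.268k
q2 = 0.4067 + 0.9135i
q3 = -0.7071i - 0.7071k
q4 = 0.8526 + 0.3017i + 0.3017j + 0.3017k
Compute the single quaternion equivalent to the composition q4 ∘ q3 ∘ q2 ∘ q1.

q2 · q1 = 0.4672 + 0.8033i + 0.1415j - 0.3411k
q3 · q2 · q1 = 0.3268 - 0.2303i - 0.8092j - 0.4304k
q4 · q3 · q2 · q1 = 0.7221 + 0.0165i - 0.531j - 0.443k
0.7221 + 0.0165i - 0.531j - 0.443k


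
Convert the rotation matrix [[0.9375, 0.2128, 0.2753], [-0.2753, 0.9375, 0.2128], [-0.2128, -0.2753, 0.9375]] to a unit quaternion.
0.9763 - 0.125i + 0.125j - 0.125k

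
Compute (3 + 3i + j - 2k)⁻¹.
0.1304 - 0.1304i - 0.0435j + 0.087k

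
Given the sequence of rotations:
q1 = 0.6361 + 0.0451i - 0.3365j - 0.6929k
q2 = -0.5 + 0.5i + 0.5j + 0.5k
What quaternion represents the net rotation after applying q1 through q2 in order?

q2 · q1 = 0.1741 + 0.1173i + 0.8553j + 0.4737k
0.1741 + 0.1173i + 0.8553j + 0.4737k


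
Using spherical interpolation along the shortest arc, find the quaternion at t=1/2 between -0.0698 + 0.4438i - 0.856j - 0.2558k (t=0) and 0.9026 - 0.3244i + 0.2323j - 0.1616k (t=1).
-0.5886 + 0.465i - 0.6588j - 0.057k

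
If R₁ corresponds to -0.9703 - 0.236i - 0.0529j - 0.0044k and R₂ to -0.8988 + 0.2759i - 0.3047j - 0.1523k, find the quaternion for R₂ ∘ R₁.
0.9204 - 0.0623i + 0.3804j + 0.0652k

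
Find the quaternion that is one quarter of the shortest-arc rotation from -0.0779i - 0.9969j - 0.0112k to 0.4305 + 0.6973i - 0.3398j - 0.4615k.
0.1412 + 0.1621i - 0.9633j - 0.1609k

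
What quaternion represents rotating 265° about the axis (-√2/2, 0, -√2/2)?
-0.6756 - 0.5213i - 0.5213k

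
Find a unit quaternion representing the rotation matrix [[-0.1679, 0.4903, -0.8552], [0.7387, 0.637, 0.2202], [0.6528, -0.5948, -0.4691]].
-0.5 + 0.4075i + 0.754j - 0.1242k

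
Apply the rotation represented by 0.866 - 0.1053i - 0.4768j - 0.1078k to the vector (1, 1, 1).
(0.006, 1.153, 1.292)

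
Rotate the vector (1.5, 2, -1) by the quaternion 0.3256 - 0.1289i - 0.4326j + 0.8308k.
(-1.495, 0.786, -2.097)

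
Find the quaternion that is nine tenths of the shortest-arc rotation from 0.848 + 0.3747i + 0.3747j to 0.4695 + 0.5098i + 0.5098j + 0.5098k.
0.5204 + 0.5061i + 0.5061j + 0.4657k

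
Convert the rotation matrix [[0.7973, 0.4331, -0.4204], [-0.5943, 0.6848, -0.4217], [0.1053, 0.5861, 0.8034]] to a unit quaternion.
0.9063 + 0.278i - 0.145j - 0.2834k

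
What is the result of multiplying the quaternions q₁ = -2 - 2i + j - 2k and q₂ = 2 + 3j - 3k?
-13 - i - 10j - 4k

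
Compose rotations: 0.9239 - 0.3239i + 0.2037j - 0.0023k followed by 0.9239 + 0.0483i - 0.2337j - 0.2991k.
0.9162 - 0.1932i + 0.0693j - 0.3443k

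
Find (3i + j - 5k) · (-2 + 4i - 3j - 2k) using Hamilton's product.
-19 - 23i - 16j - 3k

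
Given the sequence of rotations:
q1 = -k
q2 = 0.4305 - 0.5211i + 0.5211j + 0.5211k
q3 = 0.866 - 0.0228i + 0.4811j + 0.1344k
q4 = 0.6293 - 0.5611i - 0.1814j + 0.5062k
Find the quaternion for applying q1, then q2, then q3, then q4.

q2 · q1 = 0.5211 - 0.5211i - 0.5211j - 0.4305k
q3 · q2 · q1 = 0.748 - 0.6002i - 0.2804j - 0.0402k
q4 · q3 · q2 · q1 = 0.1034 - 0.6482i - 0.6385j + 0.4018k
0.1034 - 0.6482i - 0.6385j + 0.4018k


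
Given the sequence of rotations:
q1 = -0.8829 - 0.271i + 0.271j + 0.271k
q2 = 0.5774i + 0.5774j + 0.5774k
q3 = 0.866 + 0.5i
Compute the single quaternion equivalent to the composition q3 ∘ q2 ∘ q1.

q2 · q1 = -0.1565 - 0.5098i - 0.8227j - 0.1968k
q3 · q2 · q1 = 0.1194 - 0.5197i - 0.6141j - 0.5818k
0.1194 - 0.5197i - 0.6141j - 0.5818k


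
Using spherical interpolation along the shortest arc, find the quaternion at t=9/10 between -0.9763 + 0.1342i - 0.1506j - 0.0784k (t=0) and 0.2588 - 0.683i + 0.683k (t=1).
-0.3674 + 0.661i - 0.019j - 0.654k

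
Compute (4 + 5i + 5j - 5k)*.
4 - 5i - 5j + 5k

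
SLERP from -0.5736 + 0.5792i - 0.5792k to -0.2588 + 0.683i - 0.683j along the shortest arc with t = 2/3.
-0.4127 + 0.7264i - 0.5015j - 0.2249k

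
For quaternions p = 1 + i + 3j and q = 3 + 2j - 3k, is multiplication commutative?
No: pq = -3 - 6i + 14j - k ≠ -3 + 12i + 8j - 5k = qp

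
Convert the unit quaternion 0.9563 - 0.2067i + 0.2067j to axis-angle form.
axis = (-√2/2, √2/2, 0), θ = 34°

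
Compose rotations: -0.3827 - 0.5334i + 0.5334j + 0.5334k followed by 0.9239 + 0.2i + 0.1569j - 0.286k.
-0.178 - 0.3331i + 0.4786j + 0.7926k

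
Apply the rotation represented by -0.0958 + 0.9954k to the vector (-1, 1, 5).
(1.172, -0.791, 5)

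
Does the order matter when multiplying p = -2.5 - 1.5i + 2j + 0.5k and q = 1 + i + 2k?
Yes: pq = -2 + 5.5j - 6.5k ≠ -2 - 8i - 1.5j - 2.5k = qp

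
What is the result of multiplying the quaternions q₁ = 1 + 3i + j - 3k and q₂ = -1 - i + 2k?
8 - 2i - 4j + 6k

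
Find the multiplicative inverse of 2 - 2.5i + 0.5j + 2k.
0.1379 + 0.1724i - 0.0345j - 0.1379k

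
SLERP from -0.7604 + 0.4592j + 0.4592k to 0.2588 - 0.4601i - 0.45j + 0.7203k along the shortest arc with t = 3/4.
-0.5129 + 0.4159i + 0.5752j - 0.4827k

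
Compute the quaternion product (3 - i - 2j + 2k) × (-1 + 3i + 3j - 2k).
10 + 8i + 15j - 5k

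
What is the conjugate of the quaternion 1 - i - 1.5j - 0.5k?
1 + i + 1.5j + 0.5k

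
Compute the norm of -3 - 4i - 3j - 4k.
√50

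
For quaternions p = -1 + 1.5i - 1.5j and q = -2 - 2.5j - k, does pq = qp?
No: pq = -1.75 - 1.5i + 7j - 2.75k ≠ -1.75 - 4.5i + 4j + 4.75k = qp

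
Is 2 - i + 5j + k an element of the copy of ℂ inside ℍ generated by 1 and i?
No. The quaternion 2 - i + 5j + k has j-coefficient y = 5 and k-coefficient z = 1, not both zero, so it does not lie in the complex subalgebra spanned by 1 and i.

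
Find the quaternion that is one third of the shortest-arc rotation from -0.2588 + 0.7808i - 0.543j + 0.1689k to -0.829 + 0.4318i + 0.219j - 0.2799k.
-0.5409 + 0.7758i - 0.3247j + 0.0134k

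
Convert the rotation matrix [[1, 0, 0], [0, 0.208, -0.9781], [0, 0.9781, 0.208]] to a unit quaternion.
0.7772 + 0.6293i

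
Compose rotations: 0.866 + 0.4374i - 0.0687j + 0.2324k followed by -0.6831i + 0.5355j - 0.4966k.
0.451 - 0.5012i + 0.4053j - 0.6174k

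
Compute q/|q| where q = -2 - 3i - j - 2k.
-0.4714 - 0.7071i - 0.2357j - 0.4714k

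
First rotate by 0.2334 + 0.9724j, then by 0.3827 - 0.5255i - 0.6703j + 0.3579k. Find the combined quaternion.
0.7411 - 0.4707i + 0.2157j - 0.4275k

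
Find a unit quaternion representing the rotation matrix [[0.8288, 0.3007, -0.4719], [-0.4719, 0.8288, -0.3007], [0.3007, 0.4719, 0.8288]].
0.9336 + 0.2069i - 0.2069j - 0.2069k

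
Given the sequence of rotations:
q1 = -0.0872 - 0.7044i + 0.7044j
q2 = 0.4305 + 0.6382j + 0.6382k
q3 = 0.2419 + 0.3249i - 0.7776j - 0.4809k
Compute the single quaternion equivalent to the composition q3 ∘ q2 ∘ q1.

q2 · q1 = -0.4871 - 0.7528i - 0.202j + 0.3939k
q3 · q2 · q1 = 0.1591 - 0.7438i + 0.5639j - 0.3215k
0.1591 - 0.7438i + 0.5639j - 0.3215k


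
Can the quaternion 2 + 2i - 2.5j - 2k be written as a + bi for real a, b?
No. The quaternion 2 + 2i - 2.5j - 2k has j-coefficient y = -2.5 and k-coefficient z = -2, not both zero, so it does not lie in the complex subalgebra spanned by 1 and i.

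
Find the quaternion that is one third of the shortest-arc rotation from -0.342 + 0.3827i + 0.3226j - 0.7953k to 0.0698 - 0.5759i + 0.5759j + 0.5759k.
-0.2802 + 0.5089i + 0.0125j - 0.8139k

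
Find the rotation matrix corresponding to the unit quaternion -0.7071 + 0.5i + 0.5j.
[[0.5, 0.5, -0.7071], [0.5, 0.5, 0.7071], [0.7071, -0.7071, 0]]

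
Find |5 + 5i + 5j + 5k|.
10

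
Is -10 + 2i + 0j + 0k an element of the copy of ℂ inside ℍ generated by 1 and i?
Yes. The quaternion -10 + 2i has j- and k-coefficients y = z = 0, so it lies in the complex subalgebra spanned by 1 and i.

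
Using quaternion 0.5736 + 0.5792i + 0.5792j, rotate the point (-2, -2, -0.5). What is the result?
(-2.332, -1.668, 0.171)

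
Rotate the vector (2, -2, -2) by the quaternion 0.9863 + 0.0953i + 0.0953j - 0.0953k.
(1.175, -1.855, -2.679)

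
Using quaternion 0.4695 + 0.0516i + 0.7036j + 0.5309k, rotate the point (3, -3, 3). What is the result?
(1.763, 2.516, -4.191)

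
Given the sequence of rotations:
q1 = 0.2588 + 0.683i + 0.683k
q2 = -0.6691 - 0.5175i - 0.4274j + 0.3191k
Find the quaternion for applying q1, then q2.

q2 · q1 = -0.0377 - 0.8828i + 0.4608j - 0.0825k
-0.0377 - 0.8828i + 0.4608j - 0.0825k


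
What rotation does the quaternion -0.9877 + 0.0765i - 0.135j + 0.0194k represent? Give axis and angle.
axis = (0.4892, -0.8633, 0.1241), θ = 342°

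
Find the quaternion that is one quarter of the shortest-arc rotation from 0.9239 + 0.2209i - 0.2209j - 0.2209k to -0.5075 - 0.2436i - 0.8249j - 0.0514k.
0.9457 + 0.2655i + 0.0785j - 0.1705k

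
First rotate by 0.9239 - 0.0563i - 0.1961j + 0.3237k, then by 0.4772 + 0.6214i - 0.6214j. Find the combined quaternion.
0.354 + 0.3461i - 0.8688j - 0.0024k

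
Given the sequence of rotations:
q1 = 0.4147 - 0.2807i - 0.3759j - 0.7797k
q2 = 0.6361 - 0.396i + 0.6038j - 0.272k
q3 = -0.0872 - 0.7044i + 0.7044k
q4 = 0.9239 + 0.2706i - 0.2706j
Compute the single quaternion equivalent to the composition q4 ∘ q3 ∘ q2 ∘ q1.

q2 · q1 = 0.1675 - 0.9158i - 0.2211j - 0.2904k
q3 · q2 · q1 = -0.4551 + 0.1176i - 0.8304j + 0.2991k
q4 · q3 · q2 · q1 = -0.677 - 0.0954i - 0.725j + 0.0835k
-0.677 - 0.0954i - 0.725j + 0.0835k


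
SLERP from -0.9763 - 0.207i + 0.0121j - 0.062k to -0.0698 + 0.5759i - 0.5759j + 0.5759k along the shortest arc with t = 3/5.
-0.4919 - 0.5639i + 0.4549j - 0.4828k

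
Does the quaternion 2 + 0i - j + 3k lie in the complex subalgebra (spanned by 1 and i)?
No. The quaternion 2 - j + 3k has j-coefficient y = -1 and k-coefficient z = 3, not both zero, so it does not lie in the complex subalgebra spanned by 1 and i.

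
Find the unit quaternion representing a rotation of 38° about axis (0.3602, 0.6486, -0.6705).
0.9455 + 0.1173i + 0.2112j - 0.2183k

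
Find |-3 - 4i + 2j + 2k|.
√33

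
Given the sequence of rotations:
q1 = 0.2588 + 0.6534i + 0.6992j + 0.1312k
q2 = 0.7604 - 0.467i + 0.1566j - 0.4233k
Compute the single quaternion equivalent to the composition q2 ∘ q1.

q2 · q1 = 0.448 + 0.6925i + 0.3569j - 0.4386k
0.448 + 0.6925i + 0.3569j - 0.4386k


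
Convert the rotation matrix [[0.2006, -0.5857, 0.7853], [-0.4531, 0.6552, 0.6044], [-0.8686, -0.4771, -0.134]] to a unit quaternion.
0.6561 - 0.4121i + 0.6302j + 0.0505k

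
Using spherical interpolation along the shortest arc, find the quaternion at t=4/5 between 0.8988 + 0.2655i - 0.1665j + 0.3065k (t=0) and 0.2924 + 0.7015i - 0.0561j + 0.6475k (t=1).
0.4475 + 0.6473i - 0.0845j + 0.6113k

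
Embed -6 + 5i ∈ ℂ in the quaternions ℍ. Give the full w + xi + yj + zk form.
-6 + 5i + 0j + 0k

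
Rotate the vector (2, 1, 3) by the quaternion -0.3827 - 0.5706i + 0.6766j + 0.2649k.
(-3.142, -1.976, -0.474)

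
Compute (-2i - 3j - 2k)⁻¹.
0.1176i + 0.1765j + 0.1176k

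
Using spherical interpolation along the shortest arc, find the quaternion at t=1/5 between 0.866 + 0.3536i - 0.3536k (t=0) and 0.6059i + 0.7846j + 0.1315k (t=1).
0.7914 + 0.4932i + 0.2203j - 0.2862k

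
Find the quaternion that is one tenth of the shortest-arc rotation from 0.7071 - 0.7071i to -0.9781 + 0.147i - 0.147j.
0.7502 - 0.661i + 0.0158j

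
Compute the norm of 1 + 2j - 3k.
√14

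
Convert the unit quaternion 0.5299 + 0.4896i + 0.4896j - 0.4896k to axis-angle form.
axis = (√3/3, √3/3, -√3/3), θ = 116°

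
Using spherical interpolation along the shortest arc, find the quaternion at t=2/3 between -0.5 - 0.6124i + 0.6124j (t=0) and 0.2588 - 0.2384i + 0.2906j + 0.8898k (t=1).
-0.0162 - 0.4691i + 0.5113j + 0.7199k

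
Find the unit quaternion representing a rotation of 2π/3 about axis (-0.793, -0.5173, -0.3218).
0.5 - 0.6868i - 0.448j - 0.2787k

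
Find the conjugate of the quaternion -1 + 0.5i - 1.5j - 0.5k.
-1 - 0.5i + 1.5j + 0.5k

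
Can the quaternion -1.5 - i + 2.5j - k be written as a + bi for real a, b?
No. The quaternion -1.5 - i + 2.5j - k has j-coefficient y = 2.5 and k-coefficient z = -1, not both zero, so it does not lie in the complex subalgebra spanned by 1 and i.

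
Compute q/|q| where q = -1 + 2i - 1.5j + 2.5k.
-0.2722 + 0.5443i - 0.4082j + 0.6804k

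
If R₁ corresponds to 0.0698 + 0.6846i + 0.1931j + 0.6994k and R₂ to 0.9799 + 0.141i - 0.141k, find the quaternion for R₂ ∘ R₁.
0.0705 + 0.7079i - 0.0059j + 0.7027k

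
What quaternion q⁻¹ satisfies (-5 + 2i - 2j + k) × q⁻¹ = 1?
-0.1471 - 0.0588i + 0.0588j - 0.0294k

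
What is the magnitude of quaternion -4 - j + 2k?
√21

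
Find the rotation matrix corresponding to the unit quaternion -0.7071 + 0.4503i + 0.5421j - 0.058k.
[[0.4055, 0.4062, -0.8189], [0.5702, 0.5877, 0.5739], [0.7144, -0.6997, 0.0067]]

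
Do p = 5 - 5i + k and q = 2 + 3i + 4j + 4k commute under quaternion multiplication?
No: pq = 21 + i + 43j + 2k ≠ 21 + 9i - 3j + 42k = qp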